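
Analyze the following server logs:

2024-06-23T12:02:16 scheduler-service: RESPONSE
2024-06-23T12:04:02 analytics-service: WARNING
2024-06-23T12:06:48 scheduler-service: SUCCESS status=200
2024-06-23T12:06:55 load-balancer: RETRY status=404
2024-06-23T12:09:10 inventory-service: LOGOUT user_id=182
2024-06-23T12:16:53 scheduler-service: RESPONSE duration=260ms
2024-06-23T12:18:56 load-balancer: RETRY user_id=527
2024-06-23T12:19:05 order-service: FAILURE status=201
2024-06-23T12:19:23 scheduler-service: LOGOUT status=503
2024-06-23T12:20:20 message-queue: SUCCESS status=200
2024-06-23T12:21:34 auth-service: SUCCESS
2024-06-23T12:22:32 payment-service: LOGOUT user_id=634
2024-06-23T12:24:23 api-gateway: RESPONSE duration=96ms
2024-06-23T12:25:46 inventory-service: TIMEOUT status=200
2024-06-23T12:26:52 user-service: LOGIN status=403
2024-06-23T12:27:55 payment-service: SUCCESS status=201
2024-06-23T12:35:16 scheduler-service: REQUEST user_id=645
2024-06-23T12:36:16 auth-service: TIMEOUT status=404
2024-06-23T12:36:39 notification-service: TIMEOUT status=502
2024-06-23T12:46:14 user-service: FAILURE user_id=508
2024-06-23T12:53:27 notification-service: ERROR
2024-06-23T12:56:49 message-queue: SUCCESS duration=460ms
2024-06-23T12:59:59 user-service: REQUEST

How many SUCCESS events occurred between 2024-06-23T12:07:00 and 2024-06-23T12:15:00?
0

To count events in the time window:

1. Window boundaries: 2024-06-23T12:07:00 to 2024-06-23T12:15:00
2. Filter for SUCCESS events within this window
3. Count matching events: 0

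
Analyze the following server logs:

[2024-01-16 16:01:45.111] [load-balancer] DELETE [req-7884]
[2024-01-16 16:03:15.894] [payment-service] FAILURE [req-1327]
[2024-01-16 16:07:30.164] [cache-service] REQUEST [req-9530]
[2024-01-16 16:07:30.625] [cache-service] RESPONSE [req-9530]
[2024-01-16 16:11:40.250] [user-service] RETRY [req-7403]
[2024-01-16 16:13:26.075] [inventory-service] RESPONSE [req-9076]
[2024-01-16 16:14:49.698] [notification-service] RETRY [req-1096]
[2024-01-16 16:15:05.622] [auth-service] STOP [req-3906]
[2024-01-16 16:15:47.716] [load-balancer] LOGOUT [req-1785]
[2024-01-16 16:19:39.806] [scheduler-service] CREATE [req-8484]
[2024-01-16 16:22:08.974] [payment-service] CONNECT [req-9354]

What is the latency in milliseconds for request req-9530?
461

To calculate latency:

1. Find REQUEST with id req-9530: 2024-01-16 16:07:30.164
2. Find RESPONSE with id req-9530: 2024-01-16 16:07:30.625
3. Latency: 2024-01-16 16:07:30.625 - 2024-01-16 16:07:30.164 = 461ms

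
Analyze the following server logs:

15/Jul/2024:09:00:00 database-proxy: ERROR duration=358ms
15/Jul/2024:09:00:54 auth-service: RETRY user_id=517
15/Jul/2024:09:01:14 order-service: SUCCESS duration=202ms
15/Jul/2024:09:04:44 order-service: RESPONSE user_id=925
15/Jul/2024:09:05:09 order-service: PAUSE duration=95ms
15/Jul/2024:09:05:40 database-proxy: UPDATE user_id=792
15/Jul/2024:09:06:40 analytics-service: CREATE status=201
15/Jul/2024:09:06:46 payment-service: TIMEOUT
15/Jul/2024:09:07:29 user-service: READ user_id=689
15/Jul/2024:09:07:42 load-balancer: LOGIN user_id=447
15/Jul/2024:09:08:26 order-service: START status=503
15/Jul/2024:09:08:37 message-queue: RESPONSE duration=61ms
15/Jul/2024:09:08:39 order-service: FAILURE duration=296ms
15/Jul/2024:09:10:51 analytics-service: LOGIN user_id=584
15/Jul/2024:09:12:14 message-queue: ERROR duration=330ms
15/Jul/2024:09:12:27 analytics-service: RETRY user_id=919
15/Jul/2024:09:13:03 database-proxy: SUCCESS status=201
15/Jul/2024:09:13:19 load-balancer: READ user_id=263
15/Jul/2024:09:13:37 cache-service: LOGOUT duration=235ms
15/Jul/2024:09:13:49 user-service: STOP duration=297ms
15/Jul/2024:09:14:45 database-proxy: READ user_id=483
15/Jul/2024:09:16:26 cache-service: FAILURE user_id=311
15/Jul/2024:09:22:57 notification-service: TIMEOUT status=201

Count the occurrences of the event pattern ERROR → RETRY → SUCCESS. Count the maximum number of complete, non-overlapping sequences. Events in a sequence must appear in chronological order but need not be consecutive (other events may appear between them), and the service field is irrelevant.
2

To count sequences:

1. Look for pattern: ERROR → RETRY → SUCCESS
2. Greedily scan the log in chronological order, matching each sequence element in turn (ignoring service)
3. Each time the full pattern completes, increment the count and restart matching from the next event
4. Complete non-overlapping sequences found: 2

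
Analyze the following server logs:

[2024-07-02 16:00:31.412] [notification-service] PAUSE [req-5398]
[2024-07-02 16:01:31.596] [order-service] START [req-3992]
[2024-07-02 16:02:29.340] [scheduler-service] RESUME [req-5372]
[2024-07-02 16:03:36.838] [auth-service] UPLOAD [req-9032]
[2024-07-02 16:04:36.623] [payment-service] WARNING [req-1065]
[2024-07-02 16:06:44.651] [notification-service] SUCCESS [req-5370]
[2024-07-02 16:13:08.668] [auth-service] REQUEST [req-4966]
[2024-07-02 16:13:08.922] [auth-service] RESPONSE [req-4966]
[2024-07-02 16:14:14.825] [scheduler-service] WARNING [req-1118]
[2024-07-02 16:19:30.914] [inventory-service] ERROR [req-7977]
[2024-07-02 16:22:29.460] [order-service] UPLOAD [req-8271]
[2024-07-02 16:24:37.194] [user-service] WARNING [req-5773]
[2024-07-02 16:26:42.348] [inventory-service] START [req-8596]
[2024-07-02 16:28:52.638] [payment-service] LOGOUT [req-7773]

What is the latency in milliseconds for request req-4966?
254

To calculate latency:

1. Find REQUEST with id req-4966: 2024-07-02 16:13:08.668
2. Find RESPONSE with id req-4966: 2024-07-02 16:13:08.922
3. Latency: 2024-07-02 16:13:08.922 - 2024-07-02 16:13:08.668 = 254ms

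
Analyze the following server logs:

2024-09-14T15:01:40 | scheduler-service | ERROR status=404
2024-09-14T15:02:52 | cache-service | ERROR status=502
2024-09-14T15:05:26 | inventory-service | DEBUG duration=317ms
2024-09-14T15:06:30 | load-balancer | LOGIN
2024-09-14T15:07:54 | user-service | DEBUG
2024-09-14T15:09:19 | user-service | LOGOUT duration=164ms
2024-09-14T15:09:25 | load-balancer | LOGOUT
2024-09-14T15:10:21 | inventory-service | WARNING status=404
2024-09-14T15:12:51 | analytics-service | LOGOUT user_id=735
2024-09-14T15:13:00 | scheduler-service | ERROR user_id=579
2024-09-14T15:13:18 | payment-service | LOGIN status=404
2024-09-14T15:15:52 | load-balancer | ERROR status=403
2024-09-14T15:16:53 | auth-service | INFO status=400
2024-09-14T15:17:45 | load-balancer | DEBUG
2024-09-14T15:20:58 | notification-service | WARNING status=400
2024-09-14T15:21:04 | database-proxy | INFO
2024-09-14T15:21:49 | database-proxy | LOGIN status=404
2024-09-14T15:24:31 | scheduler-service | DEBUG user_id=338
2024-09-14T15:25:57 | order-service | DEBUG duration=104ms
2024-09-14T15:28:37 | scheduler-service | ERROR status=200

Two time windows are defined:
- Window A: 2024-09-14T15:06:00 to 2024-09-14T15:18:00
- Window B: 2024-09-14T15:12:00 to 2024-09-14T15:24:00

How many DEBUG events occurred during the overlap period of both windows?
1

To find overlap events:

1. Window A: 2024-09-14T15:06:00 to 2024-09-14T15:18:00
2. Window B: 2024-09-14T15:12:00 to 2024-09-14T15:24:00
3. Overlap period: 2024-09-14T15:12:00 to 2024-09-14T15:18:00
4. Count DEBUG events in overlap: 1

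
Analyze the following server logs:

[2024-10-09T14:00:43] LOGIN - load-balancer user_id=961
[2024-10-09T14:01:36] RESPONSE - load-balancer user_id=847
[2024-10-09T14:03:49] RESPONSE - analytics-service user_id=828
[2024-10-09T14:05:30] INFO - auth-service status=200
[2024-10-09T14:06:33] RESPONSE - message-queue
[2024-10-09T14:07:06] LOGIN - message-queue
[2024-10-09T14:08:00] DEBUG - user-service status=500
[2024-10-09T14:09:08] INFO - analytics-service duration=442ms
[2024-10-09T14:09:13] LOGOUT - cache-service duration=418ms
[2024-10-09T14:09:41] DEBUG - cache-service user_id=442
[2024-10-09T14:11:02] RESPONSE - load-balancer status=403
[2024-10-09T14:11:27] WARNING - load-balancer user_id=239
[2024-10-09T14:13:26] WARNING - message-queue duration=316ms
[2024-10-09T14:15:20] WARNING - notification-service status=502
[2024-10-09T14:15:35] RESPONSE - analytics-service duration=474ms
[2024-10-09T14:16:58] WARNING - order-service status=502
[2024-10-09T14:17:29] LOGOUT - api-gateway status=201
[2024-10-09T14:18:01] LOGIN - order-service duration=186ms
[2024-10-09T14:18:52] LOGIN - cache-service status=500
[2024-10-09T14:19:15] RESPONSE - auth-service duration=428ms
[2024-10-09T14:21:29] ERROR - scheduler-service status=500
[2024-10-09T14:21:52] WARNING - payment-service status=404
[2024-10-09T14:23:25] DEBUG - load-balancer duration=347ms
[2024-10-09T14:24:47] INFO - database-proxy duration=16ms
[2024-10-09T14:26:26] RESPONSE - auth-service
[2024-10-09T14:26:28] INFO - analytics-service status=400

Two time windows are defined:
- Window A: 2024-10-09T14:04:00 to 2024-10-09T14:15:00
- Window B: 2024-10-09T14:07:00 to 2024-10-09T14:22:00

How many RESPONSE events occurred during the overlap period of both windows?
1

To find overlap events:

1. Window A: 2024-10-09T14:04:00 to 2024-10-09T14:15:00
2. Window B: 2024-10-09T14:07:00 to 2024-10-09T14:22:00
3. Overlap period: 2024-10-09T14:07:00 to 2024-10-09T14:15:00
4. Count RESPONSE events in overlap: 1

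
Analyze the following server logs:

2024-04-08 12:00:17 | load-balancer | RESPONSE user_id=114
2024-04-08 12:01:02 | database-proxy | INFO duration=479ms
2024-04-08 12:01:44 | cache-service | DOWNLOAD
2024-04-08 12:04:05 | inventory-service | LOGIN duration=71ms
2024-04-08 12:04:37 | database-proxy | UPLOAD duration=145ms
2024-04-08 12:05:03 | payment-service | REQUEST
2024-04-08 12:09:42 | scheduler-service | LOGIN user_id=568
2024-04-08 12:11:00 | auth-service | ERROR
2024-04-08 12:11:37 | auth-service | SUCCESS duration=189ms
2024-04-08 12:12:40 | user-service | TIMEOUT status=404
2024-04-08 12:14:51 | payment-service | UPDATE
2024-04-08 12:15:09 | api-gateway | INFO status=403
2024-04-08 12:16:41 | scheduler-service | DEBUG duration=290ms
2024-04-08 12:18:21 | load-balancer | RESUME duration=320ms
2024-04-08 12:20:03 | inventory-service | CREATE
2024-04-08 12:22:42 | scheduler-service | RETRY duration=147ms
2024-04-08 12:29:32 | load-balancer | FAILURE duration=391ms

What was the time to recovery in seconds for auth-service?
37

To calculate recovery time:

1. Find ERROR event for auth-service: 2024-04-08 12:11:00
2. Find next SUCCESS event for auth-service: 2024-04-08 12:11:37
3. Recovery time: 2024-04-08 12:11:37 - 2024-04-08 12:11:00 = 37 seconds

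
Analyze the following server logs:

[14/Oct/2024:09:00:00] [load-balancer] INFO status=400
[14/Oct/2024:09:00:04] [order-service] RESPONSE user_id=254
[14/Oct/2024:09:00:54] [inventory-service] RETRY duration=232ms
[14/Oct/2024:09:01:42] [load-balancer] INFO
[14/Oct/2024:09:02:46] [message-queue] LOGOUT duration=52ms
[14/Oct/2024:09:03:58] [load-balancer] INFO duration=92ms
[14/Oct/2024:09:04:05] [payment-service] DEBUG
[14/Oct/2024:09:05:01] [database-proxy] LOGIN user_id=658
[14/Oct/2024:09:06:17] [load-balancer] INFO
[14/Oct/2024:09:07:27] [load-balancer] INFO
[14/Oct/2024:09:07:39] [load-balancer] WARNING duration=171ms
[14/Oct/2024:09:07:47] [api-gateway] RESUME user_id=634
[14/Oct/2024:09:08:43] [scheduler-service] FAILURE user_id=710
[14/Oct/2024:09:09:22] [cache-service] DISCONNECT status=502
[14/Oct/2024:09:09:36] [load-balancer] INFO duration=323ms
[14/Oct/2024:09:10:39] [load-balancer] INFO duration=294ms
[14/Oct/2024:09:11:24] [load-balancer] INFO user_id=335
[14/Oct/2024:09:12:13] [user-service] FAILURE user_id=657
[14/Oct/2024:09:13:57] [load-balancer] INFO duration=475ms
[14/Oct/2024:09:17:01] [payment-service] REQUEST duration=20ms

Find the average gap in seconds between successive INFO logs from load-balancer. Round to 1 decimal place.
104.6

To calculate average interval:

1. Find all INFO events for load-balancer in order
2. Calculate time gaps between consecutive events
3. Compute mean of gaps: 837 / 8 = 104.6 seconds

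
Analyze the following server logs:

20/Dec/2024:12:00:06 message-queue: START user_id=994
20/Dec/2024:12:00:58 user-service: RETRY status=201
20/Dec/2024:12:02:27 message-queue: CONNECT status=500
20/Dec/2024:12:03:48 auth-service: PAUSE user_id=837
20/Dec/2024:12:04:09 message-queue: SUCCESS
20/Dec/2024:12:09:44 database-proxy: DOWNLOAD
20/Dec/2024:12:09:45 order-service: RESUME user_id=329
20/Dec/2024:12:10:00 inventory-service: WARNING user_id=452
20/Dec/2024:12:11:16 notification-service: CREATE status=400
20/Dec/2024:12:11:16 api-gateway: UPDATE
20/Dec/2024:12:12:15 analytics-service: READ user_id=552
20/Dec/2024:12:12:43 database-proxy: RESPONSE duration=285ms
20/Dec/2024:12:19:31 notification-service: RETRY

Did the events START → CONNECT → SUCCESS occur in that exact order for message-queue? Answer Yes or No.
Yes

To verify sequence order:

1. Find all events in sequence START → CONNECT → SUCCESS for message-queue
2. Extract their timestamps
3. Check if timestamps are in ascending order
4. Result: Yes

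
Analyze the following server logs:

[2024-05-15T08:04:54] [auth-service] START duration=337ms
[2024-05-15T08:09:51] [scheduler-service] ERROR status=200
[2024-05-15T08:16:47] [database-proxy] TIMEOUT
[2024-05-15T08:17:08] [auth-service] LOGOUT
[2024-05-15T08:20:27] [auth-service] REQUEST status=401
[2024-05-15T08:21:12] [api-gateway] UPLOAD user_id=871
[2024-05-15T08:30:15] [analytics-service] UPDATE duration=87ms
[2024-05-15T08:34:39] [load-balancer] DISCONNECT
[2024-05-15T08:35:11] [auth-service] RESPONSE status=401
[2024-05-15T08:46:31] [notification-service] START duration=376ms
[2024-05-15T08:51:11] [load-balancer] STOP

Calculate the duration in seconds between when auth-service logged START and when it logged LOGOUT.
734

To find the time between events:

1. Locate the first START event for auth-service: 2024-05-15T08:04:54
2. Locate the first LOGOUT event for auth-service: 2024-05-15T08:17:08
3. Calculate the difference: 2024-05-15T08:17:08 - 2024-05-15T08:04:54 = 734 seconds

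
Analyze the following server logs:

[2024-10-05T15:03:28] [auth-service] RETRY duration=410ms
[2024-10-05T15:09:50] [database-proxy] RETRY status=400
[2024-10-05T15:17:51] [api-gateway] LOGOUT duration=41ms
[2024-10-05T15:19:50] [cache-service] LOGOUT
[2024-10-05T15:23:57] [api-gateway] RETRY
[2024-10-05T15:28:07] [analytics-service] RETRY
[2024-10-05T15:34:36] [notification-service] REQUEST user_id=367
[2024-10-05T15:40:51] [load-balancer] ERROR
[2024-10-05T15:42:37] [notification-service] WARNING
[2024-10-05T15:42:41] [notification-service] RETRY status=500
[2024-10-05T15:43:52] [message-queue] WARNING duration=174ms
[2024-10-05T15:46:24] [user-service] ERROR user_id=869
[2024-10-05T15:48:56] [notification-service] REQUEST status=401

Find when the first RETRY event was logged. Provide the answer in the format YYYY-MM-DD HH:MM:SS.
2024-10-05 15:03:28

To find the first event:

1. Filter for all RETRY events
2. Sort by timestamp
3. Select the first one
4. Timestamp: 2024-10-05 15:03:28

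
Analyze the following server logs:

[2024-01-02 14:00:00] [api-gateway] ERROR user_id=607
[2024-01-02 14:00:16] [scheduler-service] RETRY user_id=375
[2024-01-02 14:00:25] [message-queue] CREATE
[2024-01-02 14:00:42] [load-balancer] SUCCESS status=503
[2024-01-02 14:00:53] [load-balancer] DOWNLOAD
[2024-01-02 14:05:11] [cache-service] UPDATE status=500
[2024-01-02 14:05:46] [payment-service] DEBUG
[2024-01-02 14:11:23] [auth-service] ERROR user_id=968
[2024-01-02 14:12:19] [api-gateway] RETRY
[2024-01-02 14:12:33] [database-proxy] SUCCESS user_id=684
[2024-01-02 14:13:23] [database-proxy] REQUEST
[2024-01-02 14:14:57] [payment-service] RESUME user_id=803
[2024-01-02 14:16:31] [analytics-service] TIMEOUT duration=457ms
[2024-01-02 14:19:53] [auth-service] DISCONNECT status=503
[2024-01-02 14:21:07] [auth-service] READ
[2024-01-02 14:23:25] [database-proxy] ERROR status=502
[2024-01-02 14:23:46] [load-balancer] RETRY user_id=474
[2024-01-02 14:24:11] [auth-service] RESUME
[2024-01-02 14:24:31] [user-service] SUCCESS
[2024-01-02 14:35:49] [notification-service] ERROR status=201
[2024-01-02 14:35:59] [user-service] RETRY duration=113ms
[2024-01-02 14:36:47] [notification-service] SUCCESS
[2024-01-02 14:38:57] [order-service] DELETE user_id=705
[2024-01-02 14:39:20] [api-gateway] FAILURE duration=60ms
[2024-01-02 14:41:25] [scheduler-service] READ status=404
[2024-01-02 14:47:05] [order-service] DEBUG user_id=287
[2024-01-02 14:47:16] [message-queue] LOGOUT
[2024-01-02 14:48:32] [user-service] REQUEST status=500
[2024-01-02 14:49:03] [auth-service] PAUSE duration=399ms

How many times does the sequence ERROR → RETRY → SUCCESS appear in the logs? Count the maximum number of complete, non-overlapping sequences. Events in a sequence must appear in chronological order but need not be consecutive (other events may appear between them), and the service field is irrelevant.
4

To count sequences:

1. Look for pattern: ERROR → RETRY → SUCCESS
2. Greedily scan the log in chronological order, matching each sequence element in turn (ignoring service)
3. Each time the full pattern completes, increment the count and restart matching from the next event
4. Complete non-overlapping sequences found: 4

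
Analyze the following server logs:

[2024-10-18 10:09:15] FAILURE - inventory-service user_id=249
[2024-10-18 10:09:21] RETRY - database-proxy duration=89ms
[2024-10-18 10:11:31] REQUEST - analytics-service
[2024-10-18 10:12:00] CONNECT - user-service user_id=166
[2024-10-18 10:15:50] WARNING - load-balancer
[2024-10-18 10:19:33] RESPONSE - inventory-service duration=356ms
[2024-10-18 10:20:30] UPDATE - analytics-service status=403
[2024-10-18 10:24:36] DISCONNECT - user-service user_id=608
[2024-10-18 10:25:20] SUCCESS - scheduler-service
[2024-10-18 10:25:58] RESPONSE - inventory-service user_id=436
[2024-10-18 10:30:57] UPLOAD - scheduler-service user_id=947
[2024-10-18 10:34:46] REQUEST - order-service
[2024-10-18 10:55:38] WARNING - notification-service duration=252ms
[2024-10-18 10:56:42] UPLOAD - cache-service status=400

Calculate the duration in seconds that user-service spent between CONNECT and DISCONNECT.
756

To calculate state duration:

1. Find CONNECT event for user-service: 2024-10-18 10:12:00
2. Find DISCONNECT event for user-service: 2024-10-18 10:24:36
3. Calculate duration: 2024-10-18 10:24:36 - 2024-10-18 10:12:00 = 756 seconds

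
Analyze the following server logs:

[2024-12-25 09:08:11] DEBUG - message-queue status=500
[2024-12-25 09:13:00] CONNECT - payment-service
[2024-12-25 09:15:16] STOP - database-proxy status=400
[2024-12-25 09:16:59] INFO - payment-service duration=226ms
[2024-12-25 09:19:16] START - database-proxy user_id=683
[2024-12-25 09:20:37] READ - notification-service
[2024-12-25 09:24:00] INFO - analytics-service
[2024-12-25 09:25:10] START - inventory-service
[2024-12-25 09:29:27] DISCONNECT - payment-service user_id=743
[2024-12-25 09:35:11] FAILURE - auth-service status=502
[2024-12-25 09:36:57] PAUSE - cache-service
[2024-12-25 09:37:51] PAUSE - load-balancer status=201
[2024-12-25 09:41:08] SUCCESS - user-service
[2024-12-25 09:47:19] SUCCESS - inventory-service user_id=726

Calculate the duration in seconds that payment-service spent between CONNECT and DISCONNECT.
987

To calculate state duration:

1. Find CONNECT event for payment-service: 2024-12-25 09:13:00
2. Find DISCONNECT event for payment-service: 2024-12-25 09:29:27
3. Calculate duration: 2024-12-25 09:29:27 - 2024-12-25 09:13:00 = 987 seconds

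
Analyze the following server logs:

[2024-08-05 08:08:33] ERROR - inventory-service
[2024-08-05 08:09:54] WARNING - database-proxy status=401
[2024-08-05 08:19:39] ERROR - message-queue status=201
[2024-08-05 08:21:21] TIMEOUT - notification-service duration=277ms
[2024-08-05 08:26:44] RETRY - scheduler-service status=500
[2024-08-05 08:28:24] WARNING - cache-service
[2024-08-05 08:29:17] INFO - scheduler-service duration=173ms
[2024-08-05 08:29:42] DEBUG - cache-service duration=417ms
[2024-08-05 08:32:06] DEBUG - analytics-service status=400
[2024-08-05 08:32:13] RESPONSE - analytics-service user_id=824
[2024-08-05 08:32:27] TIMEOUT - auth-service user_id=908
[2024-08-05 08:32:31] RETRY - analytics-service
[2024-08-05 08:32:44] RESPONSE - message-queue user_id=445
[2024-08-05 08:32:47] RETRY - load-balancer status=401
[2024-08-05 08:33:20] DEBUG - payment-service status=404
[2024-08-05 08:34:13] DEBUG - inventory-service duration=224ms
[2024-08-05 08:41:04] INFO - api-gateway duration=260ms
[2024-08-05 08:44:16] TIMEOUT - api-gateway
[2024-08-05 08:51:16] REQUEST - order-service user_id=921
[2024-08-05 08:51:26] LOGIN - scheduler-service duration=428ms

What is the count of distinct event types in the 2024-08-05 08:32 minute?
4

To count unique event types:

1. Filter events in the minute starting at 2024-08-05 08:32
2. Extract event types from matching entries
3. Count unique types: 4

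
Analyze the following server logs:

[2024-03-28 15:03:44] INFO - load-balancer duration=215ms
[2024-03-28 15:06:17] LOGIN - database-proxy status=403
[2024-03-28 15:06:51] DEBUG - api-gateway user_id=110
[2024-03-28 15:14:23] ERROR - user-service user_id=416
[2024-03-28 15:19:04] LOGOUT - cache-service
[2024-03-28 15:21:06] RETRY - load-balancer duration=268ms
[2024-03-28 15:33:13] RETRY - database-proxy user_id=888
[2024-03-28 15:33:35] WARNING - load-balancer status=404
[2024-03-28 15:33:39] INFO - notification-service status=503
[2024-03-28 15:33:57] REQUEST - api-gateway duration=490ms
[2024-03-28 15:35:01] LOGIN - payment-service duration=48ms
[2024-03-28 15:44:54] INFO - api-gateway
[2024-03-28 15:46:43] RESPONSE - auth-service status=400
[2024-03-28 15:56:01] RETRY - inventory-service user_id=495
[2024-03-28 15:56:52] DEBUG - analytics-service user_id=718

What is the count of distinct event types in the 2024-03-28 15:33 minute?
4

To count unique event types:

1. Filter events in the minute starting at 2024-03-28 15:33
2. Extract event types from matching entries
3. Count unique types: 4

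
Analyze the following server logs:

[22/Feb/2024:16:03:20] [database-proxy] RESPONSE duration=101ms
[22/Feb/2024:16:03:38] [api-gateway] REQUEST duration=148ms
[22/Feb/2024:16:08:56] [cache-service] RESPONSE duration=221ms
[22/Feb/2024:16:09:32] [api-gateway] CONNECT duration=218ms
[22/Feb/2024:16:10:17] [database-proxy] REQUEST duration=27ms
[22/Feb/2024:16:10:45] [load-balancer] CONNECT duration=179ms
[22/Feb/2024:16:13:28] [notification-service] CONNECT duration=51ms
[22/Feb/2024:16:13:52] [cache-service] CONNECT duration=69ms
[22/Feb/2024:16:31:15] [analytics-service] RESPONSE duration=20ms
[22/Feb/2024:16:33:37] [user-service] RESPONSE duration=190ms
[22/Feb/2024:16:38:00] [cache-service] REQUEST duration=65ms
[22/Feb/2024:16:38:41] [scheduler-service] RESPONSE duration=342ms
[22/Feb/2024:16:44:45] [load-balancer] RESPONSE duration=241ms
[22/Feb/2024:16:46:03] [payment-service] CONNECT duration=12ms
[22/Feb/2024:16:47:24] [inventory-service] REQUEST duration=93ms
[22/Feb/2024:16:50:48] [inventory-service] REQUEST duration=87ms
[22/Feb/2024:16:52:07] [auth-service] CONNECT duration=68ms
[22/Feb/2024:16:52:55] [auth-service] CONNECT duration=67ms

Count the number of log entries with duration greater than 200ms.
4

To count timeouts:

1. Threshold: 200ms
2. Extract duration from each log entry
3. Count entries where duration > 200
4. Timeout count: 4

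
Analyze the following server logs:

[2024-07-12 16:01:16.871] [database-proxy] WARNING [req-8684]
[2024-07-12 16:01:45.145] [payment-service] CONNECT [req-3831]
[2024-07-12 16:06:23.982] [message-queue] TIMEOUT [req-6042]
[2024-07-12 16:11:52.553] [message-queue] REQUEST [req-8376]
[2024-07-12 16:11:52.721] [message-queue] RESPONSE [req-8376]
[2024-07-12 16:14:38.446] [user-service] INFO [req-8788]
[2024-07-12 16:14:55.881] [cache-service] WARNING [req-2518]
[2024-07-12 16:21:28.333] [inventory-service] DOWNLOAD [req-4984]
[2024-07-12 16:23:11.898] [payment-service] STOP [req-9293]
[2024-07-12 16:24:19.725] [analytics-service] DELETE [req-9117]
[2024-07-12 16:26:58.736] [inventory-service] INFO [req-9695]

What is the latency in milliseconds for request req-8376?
168

To calculate latency:

1. Find REQUEST with id req-8376: 2024-07-12 16:11:52.553
2. Find RESPONSE with id req-8376: 2024-07-12 16:11:52.721
3. Latency: 2024-07-12 16:11:52.721 - 2024-07-12 16:11:52.553 = 168ms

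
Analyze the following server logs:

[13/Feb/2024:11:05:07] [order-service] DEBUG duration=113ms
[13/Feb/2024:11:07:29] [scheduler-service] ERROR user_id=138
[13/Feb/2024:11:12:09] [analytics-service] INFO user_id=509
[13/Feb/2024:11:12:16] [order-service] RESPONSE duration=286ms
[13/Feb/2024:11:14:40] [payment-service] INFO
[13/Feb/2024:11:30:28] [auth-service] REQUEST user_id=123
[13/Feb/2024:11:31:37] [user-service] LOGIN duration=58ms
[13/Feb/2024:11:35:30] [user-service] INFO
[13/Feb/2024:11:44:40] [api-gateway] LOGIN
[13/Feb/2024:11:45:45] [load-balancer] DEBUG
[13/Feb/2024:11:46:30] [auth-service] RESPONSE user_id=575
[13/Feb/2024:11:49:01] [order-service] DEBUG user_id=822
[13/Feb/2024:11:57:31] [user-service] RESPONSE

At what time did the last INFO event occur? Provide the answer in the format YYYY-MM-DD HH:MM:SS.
2024-02-13 11:35:30

To find the last event:

1. Filter for all INFO events
2. Sort by timestamp
3. Select the last one
4. Timestamp: 2024-02-13 11:35:30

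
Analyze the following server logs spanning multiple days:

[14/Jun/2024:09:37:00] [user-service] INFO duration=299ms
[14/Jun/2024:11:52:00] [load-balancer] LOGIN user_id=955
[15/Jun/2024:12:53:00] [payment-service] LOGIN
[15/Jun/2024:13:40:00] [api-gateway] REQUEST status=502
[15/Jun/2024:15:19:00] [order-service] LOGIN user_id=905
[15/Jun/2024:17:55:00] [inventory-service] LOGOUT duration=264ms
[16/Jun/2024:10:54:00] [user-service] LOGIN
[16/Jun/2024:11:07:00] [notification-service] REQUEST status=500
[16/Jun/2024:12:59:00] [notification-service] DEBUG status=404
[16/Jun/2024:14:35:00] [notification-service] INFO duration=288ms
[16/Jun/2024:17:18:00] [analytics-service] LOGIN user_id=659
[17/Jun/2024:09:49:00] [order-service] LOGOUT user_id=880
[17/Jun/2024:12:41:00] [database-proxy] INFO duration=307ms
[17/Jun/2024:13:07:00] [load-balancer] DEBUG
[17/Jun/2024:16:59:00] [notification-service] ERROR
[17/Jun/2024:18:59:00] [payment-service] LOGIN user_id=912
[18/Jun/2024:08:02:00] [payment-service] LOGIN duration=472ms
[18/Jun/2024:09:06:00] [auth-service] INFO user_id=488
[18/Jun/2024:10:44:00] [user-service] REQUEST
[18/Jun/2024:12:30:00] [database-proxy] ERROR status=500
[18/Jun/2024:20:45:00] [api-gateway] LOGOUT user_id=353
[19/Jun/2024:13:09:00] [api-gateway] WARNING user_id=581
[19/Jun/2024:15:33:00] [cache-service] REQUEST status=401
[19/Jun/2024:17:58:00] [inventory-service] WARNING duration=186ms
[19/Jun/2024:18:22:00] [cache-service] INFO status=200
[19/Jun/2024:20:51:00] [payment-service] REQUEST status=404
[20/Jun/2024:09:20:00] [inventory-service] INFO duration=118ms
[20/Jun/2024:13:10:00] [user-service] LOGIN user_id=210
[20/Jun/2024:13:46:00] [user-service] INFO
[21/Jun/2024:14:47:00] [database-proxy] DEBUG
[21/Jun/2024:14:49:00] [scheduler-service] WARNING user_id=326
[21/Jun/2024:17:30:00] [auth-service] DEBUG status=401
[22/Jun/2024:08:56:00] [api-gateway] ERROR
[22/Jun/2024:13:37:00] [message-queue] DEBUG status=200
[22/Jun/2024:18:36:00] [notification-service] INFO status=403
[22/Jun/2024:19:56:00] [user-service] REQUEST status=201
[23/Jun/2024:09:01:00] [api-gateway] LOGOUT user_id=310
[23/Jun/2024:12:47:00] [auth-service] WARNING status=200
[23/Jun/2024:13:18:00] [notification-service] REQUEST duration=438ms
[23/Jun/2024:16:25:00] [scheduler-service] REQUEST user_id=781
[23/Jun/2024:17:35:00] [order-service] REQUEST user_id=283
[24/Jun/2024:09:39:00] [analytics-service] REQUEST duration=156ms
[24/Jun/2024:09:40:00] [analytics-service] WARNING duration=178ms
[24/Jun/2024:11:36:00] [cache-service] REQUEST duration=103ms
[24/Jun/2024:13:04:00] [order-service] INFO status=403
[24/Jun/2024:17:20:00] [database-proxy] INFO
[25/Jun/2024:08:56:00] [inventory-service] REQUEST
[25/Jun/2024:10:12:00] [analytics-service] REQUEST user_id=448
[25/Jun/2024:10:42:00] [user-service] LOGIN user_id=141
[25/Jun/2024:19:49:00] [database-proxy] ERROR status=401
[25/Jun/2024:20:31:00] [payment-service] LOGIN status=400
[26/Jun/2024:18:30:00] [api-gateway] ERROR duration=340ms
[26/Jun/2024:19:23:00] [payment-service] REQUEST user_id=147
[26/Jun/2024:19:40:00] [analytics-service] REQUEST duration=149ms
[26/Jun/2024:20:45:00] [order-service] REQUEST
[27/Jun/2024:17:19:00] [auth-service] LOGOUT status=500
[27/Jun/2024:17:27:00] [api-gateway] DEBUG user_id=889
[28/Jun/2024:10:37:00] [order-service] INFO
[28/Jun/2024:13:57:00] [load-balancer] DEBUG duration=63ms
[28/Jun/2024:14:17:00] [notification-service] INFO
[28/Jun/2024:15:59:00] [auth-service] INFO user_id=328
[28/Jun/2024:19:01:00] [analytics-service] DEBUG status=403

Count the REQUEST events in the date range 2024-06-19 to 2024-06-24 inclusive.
8

To filter by date range:

1. Date range: 2024-06-19 through 2024-06-24, both dates inclusive
2. Filter for REQUEST events whose date falls in this range
3. Count matching events: 8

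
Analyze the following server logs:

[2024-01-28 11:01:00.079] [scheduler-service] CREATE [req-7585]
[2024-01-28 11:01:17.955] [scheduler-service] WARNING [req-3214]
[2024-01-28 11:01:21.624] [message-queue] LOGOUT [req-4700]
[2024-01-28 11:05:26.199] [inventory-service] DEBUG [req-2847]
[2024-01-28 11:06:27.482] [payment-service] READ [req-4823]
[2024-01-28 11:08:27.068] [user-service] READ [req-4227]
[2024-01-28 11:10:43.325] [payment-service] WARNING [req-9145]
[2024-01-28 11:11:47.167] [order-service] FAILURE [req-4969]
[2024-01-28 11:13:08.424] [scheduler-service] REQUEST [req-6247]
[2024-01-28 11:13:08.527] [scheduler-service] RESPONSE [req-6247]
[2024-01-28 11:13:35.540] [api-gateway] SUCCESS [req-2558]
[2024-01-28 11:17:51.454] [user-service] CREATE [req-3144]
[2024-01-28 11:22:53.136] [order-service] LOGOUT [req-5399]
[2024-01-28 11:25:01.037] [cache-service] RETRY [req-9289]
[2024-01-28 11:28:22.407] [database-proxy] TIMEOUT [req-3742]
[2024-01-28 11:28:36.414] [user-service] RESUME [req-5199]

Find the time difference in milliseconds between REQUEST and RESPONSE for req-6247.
103

To calculate latency:

1. Find REQUEST with id req-6247: 2024-01-28 11:13:08.424
2. Find RESPONSE with id req-6247: 2024-01-28 11:13:08.527
3. Latency: 2024-01-28 11:13:08.527 - 2024-01-28 11:13:08.424 = 103ms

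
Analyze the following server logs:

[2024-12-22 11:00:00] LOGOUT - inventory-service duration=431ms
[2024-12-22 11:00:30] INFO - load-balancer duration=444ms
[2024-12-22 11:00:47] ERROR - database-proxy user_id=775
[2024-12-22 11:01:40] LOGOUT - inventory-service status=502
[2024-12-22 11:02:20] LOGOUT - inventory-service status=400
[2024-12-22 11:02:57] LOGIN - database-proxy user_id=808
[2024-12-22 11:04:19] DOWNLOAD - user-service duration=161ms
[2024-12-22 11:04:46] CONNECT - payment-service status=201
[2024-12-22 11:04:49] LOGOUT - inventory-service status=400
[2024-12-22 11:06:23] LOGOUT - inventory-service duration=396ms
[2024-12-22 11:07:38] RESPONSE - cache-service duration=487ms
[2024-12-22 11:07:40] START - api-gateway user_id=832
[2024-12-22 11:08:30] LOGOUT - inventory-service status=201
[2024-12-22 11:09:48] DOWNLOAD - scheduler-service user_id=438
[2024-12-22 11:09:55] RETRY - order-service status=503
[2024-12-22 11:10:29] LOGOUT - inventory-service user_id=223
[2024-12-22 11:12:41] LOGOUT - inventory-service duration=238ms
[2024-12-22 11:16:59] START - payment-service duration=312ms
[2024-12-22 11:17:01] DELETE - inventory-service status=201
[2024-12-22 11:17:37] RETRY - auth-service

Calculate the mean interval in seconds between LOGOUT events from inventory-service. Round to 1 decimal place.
108.7

To calculate average interval:

1. Find all LOGOUT events for inventory-service in order
2. Calculate time gaps between consecutive events
3. Compute mean of gaps: 761 / 7 = 108.7 seconds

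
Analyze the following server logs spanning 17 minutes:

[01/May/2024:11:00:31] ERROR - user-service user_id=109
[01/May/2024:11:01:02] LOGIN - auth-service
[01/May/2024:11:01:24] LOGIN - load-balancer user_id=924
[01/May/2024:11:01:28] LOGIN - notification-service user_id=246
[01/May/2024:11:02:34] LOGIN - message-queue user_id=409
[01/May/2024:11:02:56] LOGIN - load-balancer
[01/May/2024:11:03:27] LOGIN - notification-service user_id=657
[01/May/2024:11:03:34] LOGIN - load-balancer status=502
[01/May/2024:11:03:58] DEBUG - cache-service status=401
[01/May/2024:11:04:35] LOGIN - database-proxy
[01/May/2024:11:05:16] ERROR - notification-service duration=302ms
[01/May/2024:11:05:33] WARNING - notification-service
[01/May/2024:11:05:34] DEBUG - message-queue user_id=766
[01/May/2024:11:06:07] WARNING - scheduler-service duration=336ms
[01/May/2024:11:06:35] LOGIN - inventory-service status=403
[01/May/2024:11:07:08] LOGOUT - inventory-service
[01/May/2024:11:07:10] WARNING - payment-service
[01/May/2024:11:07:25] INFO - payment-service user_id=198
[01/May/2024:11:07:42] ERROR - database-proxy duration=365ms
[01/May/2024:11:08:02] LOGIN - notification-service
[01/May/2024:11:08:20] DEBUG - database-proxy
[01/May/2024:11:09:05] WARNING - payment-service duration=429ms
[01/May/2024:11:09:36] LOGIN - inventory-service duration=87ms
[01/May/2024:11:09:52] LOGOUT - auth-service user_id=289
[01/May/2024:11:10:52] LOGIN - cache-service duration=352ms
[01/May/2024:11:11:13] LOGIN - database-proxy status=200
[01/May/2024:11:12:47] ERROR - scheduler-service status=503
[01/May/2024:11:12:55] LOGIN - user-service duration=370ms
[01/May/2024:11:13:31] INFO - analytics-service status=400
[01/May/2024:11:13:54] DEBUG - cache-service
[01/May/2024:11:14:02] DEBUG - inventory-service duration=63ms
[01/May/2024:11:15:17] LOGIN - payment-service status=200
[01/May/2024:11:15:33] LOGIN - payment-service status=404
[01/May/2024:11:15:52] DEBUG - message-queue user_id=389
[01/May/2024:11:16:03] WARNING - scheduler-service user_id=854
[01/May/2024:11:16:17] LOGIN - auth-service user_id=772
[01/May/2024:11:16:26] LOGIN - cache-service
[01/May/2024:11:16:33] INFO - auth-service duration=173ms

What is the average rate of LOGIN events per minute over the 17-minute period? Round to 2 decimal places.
1.06

To calculate the rate:

1. Count total LOGIN events: 18
2. Total time period: 17 minutes
3. Rate = 18 / 17 = 1.06 events per minute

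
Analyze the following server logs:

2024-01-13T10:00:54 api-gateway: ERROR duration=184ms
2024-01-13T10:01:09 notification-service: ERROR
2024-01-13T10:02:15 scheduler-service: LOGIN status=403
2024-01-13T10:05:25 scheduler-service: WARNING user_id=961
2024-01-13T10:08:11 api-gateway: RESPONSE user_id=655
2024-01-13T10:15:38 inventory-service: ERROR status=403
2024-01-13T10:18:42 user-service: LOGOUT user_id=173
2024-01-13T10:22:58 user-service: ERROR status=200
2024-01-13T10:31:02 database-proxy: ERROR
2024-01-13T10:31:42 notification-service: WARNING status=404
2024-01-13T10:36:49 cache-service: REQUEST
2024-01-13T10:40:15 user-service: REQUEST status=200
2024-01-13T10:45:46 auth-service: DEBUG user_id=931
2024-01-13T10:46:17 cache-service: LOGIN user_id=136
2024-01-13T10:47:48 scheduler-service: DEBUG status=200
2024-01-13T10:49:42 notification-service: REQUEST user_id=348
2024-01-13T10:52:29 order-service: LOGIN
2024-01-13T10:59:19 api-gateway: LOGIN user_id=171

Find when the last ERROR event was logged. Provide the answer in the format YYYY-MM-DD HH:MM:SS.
2024-01-13 10:31:02

To find the last event:

1. Filter for all ERROR events
2. Sort by timestamp
3. Select the last one
4. Timestamp: 2024-01-13 10:31:02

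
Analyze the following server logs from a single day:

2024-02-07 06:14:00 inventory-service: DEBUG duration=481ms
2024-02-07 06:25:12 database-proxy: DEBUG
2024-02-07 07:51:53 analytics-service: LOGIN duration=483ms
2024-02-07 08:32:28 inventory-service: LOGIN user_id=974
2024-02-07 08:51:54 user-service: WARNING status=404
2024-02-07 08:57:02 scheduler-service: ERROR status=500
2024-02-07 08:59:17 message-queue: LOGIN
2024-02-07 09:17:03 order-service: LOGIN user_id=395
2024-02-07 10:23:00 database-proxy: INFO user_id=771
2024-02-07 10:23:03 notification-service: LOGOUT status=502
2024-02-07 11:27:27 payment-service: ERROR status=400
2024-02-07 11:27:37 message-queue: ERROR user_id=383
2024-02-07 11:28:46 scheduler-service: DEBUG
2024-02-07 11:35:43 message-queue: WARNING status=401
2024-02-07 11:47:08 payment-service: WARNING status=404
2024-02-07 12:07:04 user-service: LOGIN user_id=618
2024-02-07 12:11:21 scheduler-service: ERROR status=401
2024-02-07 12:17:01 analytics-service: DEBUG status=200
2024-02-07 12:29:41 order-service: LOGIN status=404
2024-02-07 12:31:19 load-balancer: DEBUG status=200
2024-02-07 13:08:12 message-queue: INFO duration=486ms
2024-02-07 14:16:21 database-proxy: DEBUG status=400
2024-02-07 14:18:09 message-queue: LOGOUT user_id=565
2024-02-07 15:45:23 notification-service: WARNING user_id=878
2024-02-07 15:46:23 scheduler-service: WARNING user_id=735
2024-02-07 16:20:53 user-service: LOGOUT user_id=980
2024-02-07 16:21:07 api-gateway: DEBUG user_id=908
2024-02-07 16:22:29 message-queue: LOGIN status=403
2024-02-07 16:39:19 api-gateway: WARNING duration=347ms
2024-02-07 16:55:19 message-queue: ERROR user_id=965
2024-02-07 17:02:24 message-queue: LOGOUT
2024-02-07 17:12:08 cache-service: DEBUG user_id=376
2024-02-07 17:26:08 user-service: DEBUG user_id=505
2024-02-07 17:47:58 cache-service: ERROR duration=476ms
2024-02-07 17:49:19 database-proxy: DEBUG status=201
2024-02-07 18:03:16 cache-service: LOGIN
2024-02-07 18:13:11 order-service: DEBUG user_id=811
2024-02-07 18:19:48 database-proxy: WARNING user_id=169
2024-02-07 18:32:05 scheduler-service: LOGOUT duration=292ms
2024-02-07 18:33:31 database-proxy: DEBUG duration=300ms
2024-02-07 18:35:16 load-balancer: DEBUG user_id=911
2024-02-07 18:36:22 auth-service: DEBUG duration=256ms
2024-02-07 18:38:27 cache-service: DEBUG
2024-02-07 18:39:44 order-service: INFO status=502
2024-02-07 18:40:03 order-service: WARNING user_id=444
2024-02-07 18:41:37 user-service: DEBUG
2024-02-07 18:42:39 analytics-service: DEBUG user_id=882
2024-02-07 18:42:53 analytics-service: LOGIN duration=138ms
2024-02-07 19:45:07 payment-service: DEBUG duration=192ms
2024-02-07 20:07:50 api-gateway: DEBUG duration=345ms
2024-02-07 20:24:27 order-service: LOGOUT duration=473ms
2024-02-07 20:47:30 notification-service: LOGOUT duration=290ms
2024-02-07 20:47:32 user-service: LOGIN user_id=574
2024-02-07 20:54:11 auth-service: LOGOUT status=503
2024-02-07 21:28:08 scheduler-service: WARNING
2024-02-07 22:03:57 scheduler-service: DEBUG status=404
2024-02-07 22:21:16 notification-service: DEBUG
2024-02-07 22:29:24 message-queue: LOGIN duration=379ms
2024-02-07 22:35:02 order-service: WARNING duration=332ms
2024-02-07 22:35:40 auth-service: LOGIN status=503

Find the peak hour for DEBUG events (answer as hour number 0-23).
18

To find the peak hour:

1. Group all DEBUG events by hour
2. Count events in each hour
3. Find hour with maximum count
4. Peak hour: 18 (with 7 events)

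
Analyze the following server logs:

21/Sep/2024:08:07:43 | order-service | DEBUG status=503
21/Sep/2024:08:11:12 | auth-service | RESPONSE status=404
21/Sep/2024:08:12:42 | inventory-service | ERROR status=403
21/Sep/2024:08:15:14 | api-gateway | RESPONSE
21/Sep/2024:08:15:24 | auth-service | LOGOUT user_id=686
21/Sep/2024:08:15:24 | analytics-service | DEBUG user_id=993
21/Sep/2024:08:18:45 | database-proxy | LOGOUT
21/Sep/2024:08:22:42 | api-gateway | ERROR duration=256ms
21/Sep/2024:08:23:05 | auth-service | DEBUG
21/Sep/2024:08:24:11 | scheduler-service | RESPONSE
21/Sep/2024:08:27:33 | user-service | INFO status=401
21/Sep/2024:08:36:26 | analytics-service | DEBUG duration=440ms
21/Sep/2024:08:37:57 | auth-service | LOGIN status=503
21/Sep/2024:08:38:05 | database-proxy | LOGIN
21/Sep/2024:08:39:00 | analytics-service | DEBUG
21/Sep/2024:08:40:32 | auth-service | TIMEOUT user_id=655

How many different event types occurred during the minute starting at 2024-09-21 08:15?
3

To count unique event types:

1. Filter events in the minute starting at 2024-09-21 08:15
2. Extract event types from matching entries
3. Count unique types: 3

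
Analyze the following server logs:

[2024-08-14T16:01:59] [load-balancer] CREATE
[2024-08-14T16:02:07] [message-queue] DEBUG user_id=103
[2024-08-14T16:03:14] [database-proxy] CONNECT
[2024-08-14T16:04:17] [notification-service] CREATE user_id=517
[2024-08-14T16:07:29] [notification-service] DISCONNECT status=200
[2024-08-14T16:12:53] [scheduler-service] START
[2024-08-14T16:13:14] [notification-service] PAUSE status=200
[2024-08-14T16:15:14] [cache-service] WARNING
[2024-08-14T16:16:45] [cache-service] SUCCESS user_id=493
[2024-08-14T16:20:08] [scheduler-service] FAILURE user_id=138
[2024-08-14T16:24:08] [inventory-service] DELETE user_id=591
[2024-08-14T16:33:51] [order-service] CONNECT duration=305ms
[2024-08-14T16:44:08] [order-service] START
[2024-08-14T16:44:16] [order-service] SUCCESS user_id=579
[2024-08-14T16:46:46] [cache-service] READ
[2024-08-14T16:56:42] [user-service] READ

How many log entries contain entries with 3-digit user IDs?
6

To find matching entries:

1. Pattern to match: entries with 3-digit user IDs
2. Scan each log entry for the pattern
3. Count matches: 6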